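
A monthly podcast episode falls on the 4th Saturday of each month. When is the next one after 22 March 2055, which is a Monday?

27 March 2055

March 2055 starts on a Monday; its first Saturday is the 6th, so the 4th Saturday is the 27th — 27 March 2055.
27 March 2055 is after 22 March 2055, so that is the next one.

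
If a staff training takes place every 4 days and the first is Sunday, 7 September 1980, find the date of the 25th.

The 25th occurrence is 24 intervals after the first: 24 × 4 = 96 days after 7 September 1980.
September has 30 days — 23 days to the end of September leaves 73.
October has 31 days (42 left).
November has 30 days (12 left).
12 days into December → 12 December 1980.

12 December 1980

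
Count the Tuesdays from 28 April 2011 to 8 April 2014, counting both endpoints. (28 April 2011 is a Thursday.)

154

28 April 2011 is a Thursday; the first Tuesday on or after it is 3 May 2011 (5 days later).
From 3 May 2011 to 8 April 2014: 242 + 366 + 365 + 98 = 1071 days (rest of 2011, 2012, 2013, to 8 April 2014 in 2014).
1071 ÷ 7 = 153 full weeks with remainder 0, so 153 more Tuesdays after the first → 154.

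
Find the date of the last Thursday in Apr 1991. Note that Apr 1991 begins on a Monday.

Apr 1991 begins on a Monday, so the first Thursday is Apr 4 (3 days later).
Apr 1991 has 30 days. Adding weeks: 4, 11, 18, 25 — the last one ≤ 30 is the 25th.

Apr 25, 1991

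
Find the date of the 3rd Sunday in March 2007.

The first Sunday of March 2007 is March 4.
The 3rd Sunday is 2 weeks later: 4 + 14 = 18.

2007-03-18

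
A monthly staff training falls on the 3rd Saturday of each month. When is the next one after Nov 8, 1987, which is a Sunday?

Nov 21, 1987

Nov 1987 starts on a Sunday; its first Saturday is the 7th, so the 3rd Saturday is the 21st — Nov 21, 1987.
Nov 21, 1987 is after Nov 8, 1987, so that is the next one.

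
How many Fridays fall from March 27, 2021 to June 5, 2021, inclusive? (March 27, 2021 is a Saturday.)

March 27, 2021 is a Saturday; the first Friday on or after it is April 2, 2021 (6 days later).
From April 2, 2021 to June 5, 2021: 28 + 31 + 5 = 64 days (rest of April, May, June).
64 ÷ 7 = 9 full weeks with remainder 1, so 9 more Fridays after the first → 10.

10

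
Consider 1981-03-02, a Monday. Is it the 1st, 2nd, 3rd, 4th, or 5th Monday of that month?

Day 2 falls in week ⌈2/7⌉ of the month.
Days 1–7 hold the 1st Monday, 8–14 the 2nd, 15–21 the 3rd, 22–28 the 4th, 29–31 the 5th.
2 is in the range for the 1st.

1st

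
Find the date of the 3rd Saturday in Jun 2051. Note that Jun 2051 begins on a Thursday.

Jun 17, 2051

Jun 2051 begins on a Thursday, so the first Saturday is Jun 3 (2 days later).
The 3rd Saturday is 2 weeks later: 3 + 14 = 17.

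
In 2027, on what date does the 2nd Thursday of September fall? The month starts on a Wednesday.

September 9, 2027

September 2027 begins on a Wednesday, so the first Thursday is September 2 (1 day later).
The 2nd Thursday is 1 weeks later: 2 + 7 = 9.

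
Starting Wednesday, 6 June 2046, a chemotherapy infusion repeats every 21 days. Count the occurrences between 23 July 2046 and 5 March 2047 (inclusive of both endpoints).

10

Occurrences land 21·i days after 6 June 2046 for i = 0, 1, 2, …
23 July 2046 is 47 days after the start; 47 ÷ 21 = 2 remainder 5; since the remainder is 5, round up to i = 3. First occurrence in the window: #4 on 8 August 2046 (3×21 = 63 days in).
5 March 2047 is 272 days after the start; 272 ÷ 21 = 12 remainder 20. Last occurrence in the window: #13 on 13 February 2047.
Occurrences #4 through #13: 10 in total.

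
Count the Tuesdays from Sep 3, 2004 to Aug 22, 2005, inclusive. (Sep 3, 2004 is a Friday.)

Sep 3, 2004 is a Friday; the first Tuesday on or after it is Sep 7, 2004 (4 days later).
From Sep 7, 2004 to Aug 22, 2005: 115 + 234 = 349 days (rest of 2004, to Aug 22, 2005 in 2005).
349 ÷ 7 = 49 full weeks with remainder 6, so 49 more Tuesdays after the first → 50.

50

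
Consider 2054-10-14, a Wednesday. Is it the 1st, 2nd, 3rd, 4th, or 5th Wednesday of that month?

2nd

Day 14 falls in week ⌈14/7⌉ of the month.
Days 1–7 hold the 1st Wednesday, 8–14 the 2nd, 15–21 the 3rd, 22–28 the 4th, 29–31 the 5th.
14 is in the range for the 2nd.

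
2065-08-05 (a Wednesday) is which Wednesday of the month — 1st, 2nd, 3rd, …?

Day 5 falls in week ⌈5/7⌉ of the month.
Days 1–7 hold the 1st Wednesday, 8–14 the 2nd, 15–21 the 3rd, 22–28 the 4th, 29–31 the 5th.
5 is in the range for the 1st.

1st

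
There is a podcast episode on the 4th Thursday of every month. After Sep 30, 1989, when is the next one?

Oct 26, 1989

Sep 1989 starts on a Friday; its first Thursday is the 7th, so the 4th Thursday is the 28th — Sep 28, 1989.
That is not after Sep 30, 1989, so look at Oct 1989.
Oct 1989 starts on a Sunday; its first Thursday is the 5th, so the 4th Thursday is the 26th — Oct 26, 1989.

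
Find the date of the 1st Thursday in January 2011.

January 2011 begins on a Saturday, so the first Thursday is January 6 (5 days later).

6 January 2011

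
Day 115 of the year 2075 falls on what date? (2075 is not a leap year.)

January has 31 days (115 − 31 = 84 remain).
February has 28 days (84 − 28 = 56 remain).
March has 31 days (56 − 31 = 25 remain).
25 into April → April 25.

25 April 2075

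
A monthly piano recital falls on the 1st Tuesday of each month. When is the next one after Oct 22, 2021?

Oct 2021 starts on a Friday, so its 1st Tuesday is Oct 5, 2021 (4 days in).
That is not after Oct 22, 2021, so look at Nov 2021.
Nov 2021 starts on a Monday, so its 1st Tuesday is Nov 2, 2021 (1 day in).

Nov 2, 2021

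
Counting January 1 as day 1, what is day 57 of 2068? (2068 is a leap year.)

2068-02-26

January has 31 days (57 − 31 = 26 remain).
26 into February → February 26.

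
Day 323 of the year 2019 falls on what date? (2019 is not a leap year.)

Nov 19, 2019

Jan has 31 days (323 − 31 = 292 remain).
Feb has 28 days (292 − 28 = 264 remain).
Mar has 31 days (264 − 31 = 233 remain).
Apr has 30 days (233 − 30 = 203 remain).
May has 31 days (203 − 31 = 172 remain).
Jun has 30 days (172 − 30 = 142 remain).
Jul has 31 days (142 − 31 = 111 remain).
Aug has 31 days (111 − 31 = 80 remain).
Sep has 30 days (80 − 30 = 50 remain).
Oct has 31 days (50 − 31 = 19 remain).
19 into Nov → Nov 19.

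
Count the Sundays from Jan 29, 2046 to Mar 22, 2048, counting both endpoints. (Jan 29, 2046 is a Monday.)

Jan 29, 2046 is a Monday; the first Sunday on or after it is Feb 4, 2046 (6 days later).
From Feb 4, 2046 to Mar 22, 2048: 330 + 365 + 82 = 777 days (rest of 2046, 2047, to Mar 22, 2048 in 2048).
777 ÷ 7 = 111 full weeks with remainder 0, so 111 more Sundays after the first → 112.

112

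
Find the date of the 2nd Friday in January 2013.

11 January 2013

The first Friday of January 2013 is January 4.
The 2nd Friday is 1 weeks later: 4 + 7 = 11.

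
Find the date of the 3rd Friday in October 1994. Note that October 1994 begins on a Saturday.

October 1994 begins on a Saturday, so the first Friday is October 7 (6 days later).
The 3rd Friday is 2 weeks later: 7 + 14 = 21.

October 21, 1994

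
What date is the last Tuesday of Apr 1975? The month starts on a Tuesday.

Apr 29, 1975

Apr 1975 begins on a Tuesday, so the first Tuesday is Apr 1.
Apr 1975 has 30 days. Adding weeks: 1, 8, 15, 22, 29 — the last one ≤ 30 is the 29th.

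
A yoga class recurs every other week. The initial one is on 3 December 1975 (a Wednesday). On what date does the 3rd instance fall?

The 3rd occurrence is 2 intervals after the first: 2 × 14 = 28 days after 3 December 1975.
28 days later is 31 December 1975.

31 December 1975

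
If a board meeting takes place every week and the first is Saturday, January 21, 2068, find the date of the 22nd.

The 22nd occurrence is 21 intervals after the first: 21 × 7 = 147 days after January 21, 2068.
January has 31 days — 10 days to the end of January leaves 137.
February has 29 days (108 left).
March has 31 days (77 left).
April has 30 days (47 left).
May has 31 days (16 left).
16 days into June → June 16, 2068.

June 16, 2068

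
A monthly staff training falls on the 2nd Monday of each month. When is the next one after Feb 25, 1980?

Feb 1980 starts on a Friday; its first Monday is the 4th, so the 2nd Monday is the 11th — Feb 11, 1980.
That is not after Feb 25, 1980, so look at Mar 1980.
Mar 1980 starts on a Saturday; its first Monday is the 3rd, so the 2nd Monday is the 10th — Mar 10, 1980.

Mar 10, 1980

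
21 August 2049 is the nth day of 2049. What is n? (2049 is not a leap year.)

233

Days in months before August: 31 + 28 + 31 + 30 + 31 + 30 + 31 = 212.
Plus 21 days into August → day 233.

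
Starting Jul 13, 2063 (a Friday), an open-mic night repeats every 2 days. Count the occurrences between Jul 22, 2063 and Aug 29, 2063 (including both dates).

Occurrences land 2·i days after Jul 13, 2063 for i = 0, 1, 2, …
Jul 22, 2063 is 9 days after the start; 9 ÷ 2 = 4 remainder 1; since the remainder is 1, round up to i = 5. First occurrence in the window: #6 on Jul 23, 2063 (5×2 = 10 days in).
Aug 29, 2063 is 47 days after the start; 47 ÷ 2 = 23 remainder 1. Last occurrence in the window: #24 on Aug 28, 2063.
Occurrences #6 through #24: 19 in total.

19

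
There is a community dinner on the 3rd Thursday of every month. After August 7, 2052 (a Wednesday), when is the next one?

August 15, 2052

August 2052 starts on a Thursday; its first Thursday is the 1st, so the 3rd Thursday is the 15th — August 15, 2052.
August 15, 2052 is after August 7, 2052, so that is the next one.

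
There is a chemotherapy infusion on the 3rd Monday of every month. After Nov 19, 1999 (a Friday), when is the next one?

Dec 20, 1999

Nov 1999 starts on a Monday; its first Monday is the 1st, so the 3rd Monday is the 15th — Nov 15, 1999.
That is not after Nov 19, 1999, so look at Dec 1999.
Dec 1999 starts on a Wednesday; its first Monday is the 6th, so the 3rd Monday is the 20th — Dec 20, 1999.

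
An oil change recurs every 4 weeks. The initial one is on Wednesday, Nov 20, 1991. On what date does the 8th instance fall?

The 8th occurrence is 7 intervals after the first: 7 × 28 = 196 days after Nov 20, 1991.
Nov has 30 days — 10 days to the end of Nov leaves 186.
Dec has 31 days (155 left).
Jan has 31 days (124 left).
Feb has 29 days (95 left).
Mar has 31 days (64 left).
Apr has 30 days (34 left).
May has 31 days (3 left).
3 days into Jun → Jun 3, 1992.

Jun 3, 1992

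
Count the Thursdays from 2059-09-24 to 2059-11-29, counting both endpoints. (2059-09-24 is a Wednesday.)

2059-09-24 is a Wednesday; the first Thursday on or after it is 2059-09-25 (1 day later).
From 2059-09-25 to 2059-11-29: 5 + 31 + 29 = 65 days (rest of September, October, November).
65 ÷ 7 = 9 full weeks with remainder 2, so 9 more Thursdays after the first → 10.

10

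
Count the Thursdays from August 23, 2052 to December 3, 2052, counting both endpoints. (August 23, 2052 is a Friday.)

August 23, 2052 is a Friday; the first Thursday on or after it is August 29, 2052 (6 days later).
From August 29, 2052 to December 3, 2052: 2 + 30 + 31 + 30 + 3 = 96 days (rest of August, September, October, November, December).
96 ÷ 7 = 13 full weeks with remainder 5, so 13 more Thursdays after the first → 14.

14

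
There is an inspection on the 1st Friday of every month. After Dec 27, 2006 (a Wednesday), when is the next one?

Jan 5, 2007

Dec 2006 starts on a Friday, so its 1st Friday is Dec 1, 2006.
That is not after Dec 27, 2006, so look at Jan 2007.
Jan 2007 starts on a Monday, so its 1st Friday is Jan 5, 2007 (4 days in).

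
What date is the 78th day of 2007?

March 19, 2007

January has 31 days (78 − 31 = 47 remain).
February has 28 days (47 − 28 = 19 remain).
19 into March → March 19.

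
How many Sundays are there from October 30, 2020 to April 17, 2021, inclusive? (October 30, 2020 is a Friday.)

October 30, 2020 is a Friday; the first Sunday on or after it is November 1, 2020 (2 days later).
From November 1, 2020 to April 17, 2021: 29 + 31 + 31 + 28 + 31 + 17 = 167 days (rest of November, December, January, February, March, April).
167 ÷ 7 = 23 full weeks with remainder 6, so 23 more Sundays after the first → 24.

24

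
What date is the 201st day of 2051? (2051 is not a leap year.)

July 20, 2051

January has 31 days (201 − 31 = 170 remain).
February has 28 days (170 − 28 = 142 remain).
March has 31 days (142 − 31 = 111 remain).
April has 30 days (111 − 30 = 81 remain).
May has 31 days (81 − 31 = 50 remain).
June has 30 days (50 − 30 = 20 remain).
20 into July → July 20.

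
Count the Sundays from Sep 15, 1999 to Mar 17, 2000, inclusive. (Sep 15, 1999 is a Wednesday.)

Sep 15, 1999 is a Wednesday; the first Sunday on or after it is Sep 19, 1999 (4 days later).
From Sep 19, 1999 to Mar 17, 2000: 11 + 31 + 30 + 31 + 31 + 29 + 17 = 180 days (rest of Sep, Oct, Nov, Dec, Jan, Feb, Mar).
180 ÷ 7 = 25 full weeks with remainder 5, so 25 more Sundays after the first → 26.

26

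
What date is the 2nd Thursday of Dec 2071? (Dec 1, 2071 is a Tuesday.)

Dec 2071 begins on a Tuesday, so the first Thursday is Dec 3 (2 days later).
The 2nd Thursday is 1 weeks later: 3 + 7 = 10.

Dec 10, 2071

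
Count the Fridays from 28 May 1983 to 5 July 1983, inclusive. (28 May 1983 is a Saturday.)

28 May 1983 is a Saturday; the first Friday on or after it is 3 June 1983 (6 days later).
From 3 June 1983 to 5 July 1983: 27 + 5 = 32 days (rest of June, July).
32 ÷ 7 = 4 full weeks with remainder 4, so 4 more Fridays after the first → 5.

5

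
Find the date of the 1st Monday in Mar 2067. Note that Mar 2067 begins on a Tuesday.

Mar 7, 2067

Mar 2067 begins on a Tuesday, so the first Monday is Mar 7 (6 days later).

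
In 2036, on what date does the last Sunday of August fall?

August 2036 begins on a Friday, so the first Sunday is August 3 (2 days later).
August 2036 has 31 days. Adding weeks: 3, 10, 17, 24, 31 — the last one ≤ 31 is the 31st.

August 31, 2036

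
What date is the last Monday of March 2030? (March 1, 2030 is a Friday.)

25 March 2030

March 2030 begins on a Friday, so the first Monday is March 4 (3 days later).
March 2030 has 31 days. Adding weeks: 4, 11, 18, 25 — the last one ≤ 31 is the 25th.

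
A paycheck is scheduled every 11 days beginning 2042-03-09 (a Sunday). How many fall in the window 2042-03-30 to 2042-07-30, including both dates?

12

Occurrences land 11·i days after 2042-03-09 for i = 0, 1, 2, …
2042-03-30 is 21 days after the start; 21 ÷ 11 = 1 remainder 10; since the remainder is 10, round up to i = 2. First occurrence in the window: #3 on 2042-03-31 (2×11 = 22 days in).
2042-07-30 is 143 days after the start; 143 ÷ 11 = 13 remainder 0. Last occurrence in the window: #14 on 2042-07-30.
Occurrences #3 through #14: 12 in total.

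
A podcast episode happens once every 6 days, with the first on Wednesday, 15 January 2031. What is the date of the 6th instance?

14 February 2031

The 6th occurrence is 5 intervals after the first: 5 × 6 = 30 days after 15 January 2031.
January has 31 days — 16 days to the end of January leaves 14.
14 days into February → 14 February 2031.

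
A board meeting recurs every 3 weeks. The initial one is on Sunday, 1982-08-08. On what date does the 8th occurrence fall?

The 8th occurrence is 7 intervals after the first: 7 × 21 = 147 days after 1982-08-08.
August has 31 days — 23 days to the end of August leaves 124.
September has 30 days (94 left).
October has 31 days (63 left).
November has 30 days (33 left).
December has 31 days (2 left).
2 days into January → 1983-01-02.

1983-01-02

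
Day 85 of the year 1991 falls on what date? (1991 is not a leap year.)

26 March 1991

January has 31 days (85 − 31 = 54 remain).
February has 28 days (54 − 28 = 26 remain).
26 into March → March 26.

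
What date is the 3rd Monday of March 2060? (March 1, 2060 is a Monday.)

March 2060 begins on a Monday, so the first Monday is March 1.
The 3rd Monday is 2 weeks later: 1 + 14 = 15.

March 15, 2060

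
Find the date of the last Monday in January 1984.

The first Monday of January 1984 is January 2.
January 1984 has 31 days. Adding weeks: 2, 9, 16, 23, 30 — the last one ≤ 31 is the 30th.

30 January 1984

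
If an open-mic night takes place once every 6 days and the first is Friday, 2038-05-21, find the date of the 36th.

The 36th occurrence is 35 intervals after the first: 35 × 6 = 210 days after 2038-05-21.
May has 31 days — 10 days to the end of May leaves 200.
June has 30 days (170 left).
July has 31 days (139 left).
August has 31 days (108 left).
September has 30 days (78 left).
October has 31 days (47 left).
November has 30 days (17 left).
17 days into December → 2038-12-17.

2038-12-17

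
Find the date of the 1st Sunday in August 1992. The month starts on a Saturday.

August 1992 begins on a Saturday, so the first Sunday is August 2 (1 day later).

1992-08-02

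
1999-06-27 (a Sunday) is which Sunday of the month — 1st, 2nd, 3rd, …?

4th

Day 27 falls in week ⌈27/7⌉ of the month.
Days 1–7 hold the 1st Sunday, 8–14 the 2nd, 15–21 the 3rd, 22–28 the 4th, 29–31 the 5th.
27 is in the range for the 4th.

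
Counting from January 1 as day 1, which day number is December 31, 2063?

Days in months before December: 31 + 28 + 31 + 30 + 31 + 30 + 31 + 31 + 30 + 31 + 30 = 334.
Plus 31 days into December → day 365.

365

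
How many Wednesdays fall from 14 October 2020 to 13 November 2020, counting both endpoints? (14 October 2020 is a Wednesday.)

5

14 October 2020 is a Wednesday; the first Wednesday on or after it is 14 October 2020.
From 14 October 2020 to 13 November 2020: 17 + 13 = 30 days (rest of October, November).
30 ÷ 7 = 4 full weeks with remainder 2, so 4 more Wednesdays after the first → 5.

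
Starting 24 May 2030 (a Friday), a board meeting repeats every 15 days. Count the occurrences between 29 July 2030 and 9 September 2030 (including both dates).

3

Occurrences land 15·i days after 24 May 2030 for i = 0, 1, 2, …
29 July 2030 is 66 days after the start; 66 ÷ 15 = 4 remainder 6; since the remainder is 6, round up to i = 5. First occurrence in the window: #6 on 7 August 2030 (5×15 = 75 days in).
9 September 2030 is 108 days after the start; 108 ÷ 15 = 7 remainder 3. Last occurrence in the window: #8 on 6 September 2030.
Occurrences #6 through #8: 3 in total.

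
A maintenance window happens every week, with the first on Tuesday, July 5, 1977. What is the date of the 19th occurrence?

November 8, 1977

The 19th occurrence is 18 intervals after the first: 18 × 7 = 126 days after July 5, 1977.
July has 31 days — 26 days to the end of July leaves 100.
August has 31 days (69 left).
September has 30 days (39 left).
October has 31 days (8 left).
8 days into November → November 8, 1977.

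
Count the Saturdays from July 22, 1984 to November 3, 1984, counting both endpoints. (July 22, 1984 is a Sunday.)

July 22, 1984 is a Sunday; the first Saturday on or after it is July 28, 1984 (6 days later).
From July 28, 1984 to November 3, 1984: 3 + 31 + 30 + 31 + 3 = 98 days (rest of July, August, September, October, November).
98 ÷ 7 = 14 full weeks with remainder 0, so 14 more Saturdays after the first → 15.

15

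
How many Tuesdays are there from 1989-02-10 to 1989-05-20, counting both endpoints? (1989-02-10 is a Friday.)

1989-02-10 is a Friday; the first Tuesday on or after it is 1989-02-14 (4 days later).
From 1989-02-14 to 1989-05-20: 14 + 31 + 30 + 20 = 95 days (rest of February, March, April, May).
95 ÷ 7 = 13 full weeks with remainder 4, so 13 more Tuesdays after the first → 14.

14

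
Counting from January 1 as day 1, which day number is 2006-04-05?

Days in months before April: 31 + 28 + 31 = 90.
Plus 5 days into April → day 95.

95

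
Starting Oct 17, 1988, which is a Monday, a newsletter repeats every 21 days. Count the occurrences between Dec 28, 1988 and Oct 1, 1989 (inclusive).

13

Occurrences land 21·i days after Oct 17, 1988 for i = 0, 1, 2, …
Dec 28, 1988 is 72 days after the start; 72 ÷ 21 = 3 remainder 9; since the remainder is 9, round up to i = 4. First occurrence in the window: #5 on Jan 9, 1989 (4×21 = 84 days in).
Oct 1, 1989 is 349 days after the start; 349 ÷ 21 = 16 remainder 13. Last occurrence in the window: #17 on Sep 18, 1989.
Occurrences #5 through #17: 13 in total.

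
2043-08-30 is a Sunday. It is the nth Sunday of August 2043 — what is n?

Day 30 falls in week ⌈30/7⌉ of the month.
Days 1–7 hold the 1st Sunday, 8–14 the 2nd, 15–21 the 3rd, 22–28 the 4th, 29–31 the 5th.
30 is in the range for the 5th.

5th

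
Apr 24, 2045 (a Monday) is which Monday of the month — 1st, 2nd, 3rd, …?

Day 24 falls in week ⌈24/7⌉ of the month.
Days 1–7 hold the 1st Monday, 8–14 the 2nd, 15–21 the 3rd, 22–28 the 4th, 29–31 the 5th.
24 is in the range for the 4th.

4th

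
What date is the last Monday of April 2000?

April 24, 2000

April 2000 begins on a Saturday, so the first Monday is April 3 (2 days later).
April 2000 has 30 days. Adding weeks: 3, 10, 17, 24 — the last one ≤ 30 is the 24th.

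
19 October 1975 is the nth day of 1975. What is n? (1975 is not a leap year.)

Days in months before October: 31 + 28 + 31 + 30 + 31 + 30 + 31 + 31 + 30 = 273.
Plus 19 days into October → day 292.

292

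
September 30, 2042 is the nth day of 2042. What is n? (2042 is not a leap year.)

273

Days in months before September: 31 + 28 + 31 + 30 + 31 + 30 + 31 + 31 = 243.
Plus 30 days into September → day 273.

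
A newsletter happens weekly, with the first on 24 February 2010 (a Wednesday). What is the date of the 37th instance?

3 November 2010

The 37th occurrence is 36 intervals after the first: 36 × 7 = 252 days after 24 February 2010.
February has 28 days — 4 days to the end of February leaves 248.
March has 31 days (217 left).
April has 30 days (187 left).
May has 31 days (156 left).
June has 30 days (126 left).
July has 31 days (95 left).
August has 31 days (64 left).
September has 30 days (34 left).
October has 31 days (3 left).
3 days into November → 3 November 2010.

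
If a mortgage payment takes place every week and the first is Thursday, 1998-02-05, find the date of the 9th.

1998-04-02

The 9th occurrence is 8 intervals after the first: 8 × 7 = 56 days after 1998-02-05.
February has 28 days — 23 days to the end of February leaves 33.
March has 31 days (2 left).
2 days into April → 1998-04-02.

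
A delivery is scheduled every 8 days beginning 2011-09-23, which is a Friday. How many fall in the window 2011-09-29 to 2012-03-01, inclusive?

Occurrences land 8·i days after 2011-09-23 for i = 0, 1, 2, …
2011-09-29 is 6 days after the start; 6 ÷ 8 = 0 remainder 6; since the remainder is 6, round up to i = 1. First occurrence in the window: #2 on 2011-10-01 (1×8 = 8 days in).
2012-03-01 is 160 days after the start; 160 ÷ 8 = 20 remainder 0. Last occurrence in the window: #21 on 2012-03-01.
Occurrences #2 through #21: 20 in total.

20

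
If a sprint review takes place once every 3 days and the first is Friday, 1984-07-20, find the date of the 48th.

1984-12-08

The 48th occurrence is 47 intervals after the first: 47 × 3 = 141 days after 1984-07-20.
July has 31 days — 11 days to the end of July leaves 130.
August has 31 days (99 left).
September has 30 days (69 left).
October has 31 days (38 left).
November has 30 days (8 left).
8 days into December → 1984-12-08.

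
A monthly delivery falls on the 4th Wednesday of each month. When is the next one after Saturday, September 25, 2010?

October 27, 2010

September 2010 starts on a Wednesday; its first Wednesday is the 1st, so the 4th Wednesday is the 22nd — September 22, 2010.
That is not after September 25, 2010, so look at October 2010.
October 2010 starts on a Friday; its first Wednesday is the 6th, so the 4th Wednesday is the 27th — October 27, 2010.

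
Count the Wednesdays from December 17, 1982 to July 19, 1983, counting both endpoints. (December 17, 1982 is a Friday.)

December 17, 1982 is a Friday; the first Wednesday on or after it is December 22, 1982 (5 days later).
From December 22, 1982 to July 19, 1983: 9 + 31 + 28 + 31 + 30 + 31 + 30 + 19 = 209 days (rest of December, January, February, March, April, May, June, July).
209 ÷ 7 = 29 full weeks with remainder 6, so 29 more Wednesdays after the first → 30.

30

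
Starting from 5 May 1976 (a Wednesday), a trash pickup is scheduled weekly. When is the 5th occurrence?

The 5th occurrence is 4 intervals after the first: 4 × 7 = 28 days after 5 May 1976.
May has 31 days — 26 days to the end of May leaves 2.
2 days into June → 2 June 1976.

2 June 1976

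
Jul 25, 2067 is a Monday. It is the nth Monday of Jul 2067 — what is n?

4th

Day 25 falls in week ⌈25/7⌉ of the month.
Days 1–7 hold the 1st Monday, 8–14 the 2nd, 15–21 the 3rd, 22–28 the 4th, 29–31 the 5th.
25 is in the range for the 4th.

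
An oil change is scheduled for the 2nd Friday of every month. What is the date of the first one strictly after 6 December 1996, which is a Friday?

December 1996 starts on a Sunday; its first Friday is the 6th, so the 2nd Friday is the 13th — 13 December 1996.
13 December 1996 is after 6 December 1996, so that is the next one.

13 December 1996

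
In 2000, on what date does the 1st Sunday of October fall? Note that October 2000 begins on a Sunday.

1 October 2000

October 2000 begins on a Sunday, so the first Sunday is October 1.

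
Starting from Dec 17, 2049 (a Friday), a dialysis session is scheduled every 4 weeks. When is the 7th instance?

Jun 3, 2050

The 7th occurrence is 6 intervals after the first: 6 × 28 = 168 days after Dec 17, 2049.
Dec has 31 days — 14 days to the end of Dec leaves 154.
Jan has 31 days (123 left).
Feb has 28 days (95 left).
Mar has 31 days (64 left).
Apr has 30 days (34 left).
May has 31 days (3 left).
3 days into Jun → Jun 3, 2050.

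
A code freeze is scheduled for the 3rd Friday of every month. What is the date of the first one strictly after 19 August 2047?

August 2047 starts on a Thursday; its first Friday is the 2nd, so the 3rd Friday is the 16th — 16 August 2047.
That is not after 19 August 2047, so look at September 2047.
September 2047 starts on a Sunday; its first Friday is the 6th, so the 3rd Friday is the 20th — 20 September 2047.

20 September 2047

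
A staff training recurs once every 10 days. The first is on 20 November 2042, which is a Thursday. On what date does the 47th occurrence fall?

The 47th occurrence is 46 intervals after the first: 46 × 10 = 460 days after 20 November 2042.
November has 30 days — 10 days to the end of November leaves 450.
From end of November to end of 2042 is 31 days (419 left).
2043 has 365 days (54 left).
January has 31 days (23 left).
23 days into February → 23 February 2044.

23 February 2044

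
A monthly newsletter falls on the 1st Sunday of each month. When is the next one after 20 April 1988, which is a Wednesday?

1 May 1988

April 1988 starts on a Friday, so its 1st Sunday is 3 April 1988 (2 days in).
That is not after 20 April 1988, so look at May 1988.
May 1988 starts on a Sunday, so its 1st Sunday is 1 May 1988.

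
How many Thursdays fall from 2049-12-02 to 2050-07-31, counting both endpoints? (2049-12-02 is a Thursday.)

2049-12-02 is a Thursday; the first Thursday on or after it is 2049-12-02.
From 2049-12-02 to 2050-07-31: 29 + 31 + 28 + 31 + 30 + 31 + 30 + 31 = 241 days (rest of December, January, February, March, April, May, June, July).
241 ÷ 7 = 34 full weeks with remainder 3, so 34 more Thursdays after the first → 35.

35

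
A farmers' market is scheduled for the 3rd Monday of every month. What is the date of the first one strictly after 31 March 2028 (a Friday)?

17 April 2028

March 2028 starts on a Wednesday; its first Monday is the 6th, so the 3rd Monday is the 20th — 20 March 2028.
That is not after 31 March 2028, so look at April 2028.
April 2028 starts on a Saturday; its first Monday is the 3rd, so the 3rd Monday is the 17th — 17 April 2028.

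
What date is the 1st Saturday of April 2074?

April 2074 begins on a Sunday, so the first Saturday is April 7 (6 days later).

April 7, 2074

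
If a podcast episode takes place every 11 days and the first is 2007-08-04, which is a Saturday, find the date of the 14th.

2007-12-25

The 14th occurrence is 13 intervals after the first: 13 × 11 = 143 days after 2007-08-04.
August has 31 days — 27 days to the end of August leaves 116.
September has 30 days (86 left).
October has 31 days (55 left).
November has 30 days (25 left).
25 days into December → 2007-12-25.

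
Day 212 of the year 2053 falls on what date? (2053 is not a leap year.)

July 31, 2053

January has 31 days (212 − 31 = 181 remain).
February has 28 days (181 − 28 = 153 remain).
March has 31 days (153 − 31 = 122 remain).
April has 30 days (122 − 30 = 92 remain).
May has 31 days (92 − 31 = 61 remain).
June has 30 days (61 − 30 = 31 remain).
31 into July → July 31.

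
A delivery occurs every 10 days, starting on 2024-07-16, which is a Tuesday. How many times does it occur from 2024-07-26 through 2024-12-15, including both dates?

15

Occurrences land 10·i days after 2024-07-16 for i = 0, 1, 2, …
2024-07-26 is 10 days after the start; 10 ÷ 10 = 1 remainder 0. First occurrence in the window: #2 on 2024-07-26 (1×10 = 10 days in).
2024-12-15 is 152 days after the start; 152 ÷ 10 = 15 remainder 2. Last occurrence in the window: #16 on 2024-12-13.
Occurrences #2 through #16: 15 in total.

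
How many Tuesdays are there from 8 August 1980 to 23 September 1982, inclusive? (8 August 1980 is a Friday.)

111

8 August 1980 is a Friday; the first Tuesday on or after it is 12 August 1980 (4 days later).
From 12 August 1980 to 23 September 1982: 141 + 365 + 266 = 772 days (rest of 1980, 1981, to 23 September 1982 in 1982).
772 ÷ 7 = 110 full weeks with remainder 2, so 110 more Tuesdays after the first → 111.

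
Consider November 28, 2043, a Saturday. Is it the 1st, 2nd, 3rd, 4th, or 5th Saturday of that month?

Day 28 falls in week ⌈28/7⌉ of the month.
Days 1–7 hold the 1st Saturday, 8–14 the 2nd, 15–21 the 3rd, 22–28 the 4th, 29–31 the 5th.
28 is in the range for the 4th.

4th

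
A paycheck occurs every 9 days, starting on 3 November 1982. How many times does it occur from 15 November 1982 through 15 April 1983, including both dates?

17

Occurrences land 9·i days after 3 November 1982 for i = 0, 1, 2, …
15 November 1982 is 12 days after the start; 12 ÷ 9 = 1 remainder 3; since the remainder is 3, round up to i = 2. First occurrence in the window: #3 on 21 November 1982 (2×9 = 18 days in).
15 April 1983 is 163 days after the start; 163 ÷ 9 = 18 remainder 1. Last occurrence in the window: #19 on 14 April 1983.
Occurrences #3 through #19: 17 in total.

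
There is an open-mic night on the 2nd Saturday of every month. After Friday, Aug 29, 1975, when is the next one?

Aug 1975 starts on a Friday; its first Saturday is the 2nd, so the 2nd Saturday is the 9th — Aug 9, 1975.
That is not after Aug 29, 1975, so look at Sep 1975.
Sep 1975 starts on a Monday; its first Saturday is the 6th, so the 2nd Saturday is the 13th — Sep 13, 1975.

Sep 13, 1975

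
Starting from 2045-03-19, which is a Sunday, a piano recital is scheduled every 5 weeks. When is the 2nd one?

2045-04-23

The 2nd occurrence is 1 interval after the first: 1 × 35 = 35 days after 2045-03-19.
March has 31 days — 12 days to the end of March leaves 23.
23 days into April → 2045-04-23.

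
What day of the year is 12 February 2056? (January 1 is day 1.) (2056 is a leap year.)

43

Days in months before February: 31 = 31.
Plus 12 days into February → day 43.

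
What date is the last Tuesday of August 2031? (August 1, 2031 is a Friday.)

August 2031 begins on a Friday, so the first Tuesday is August 5 (4 days later).
August 2031 has 31 days. Adding weeks: 5, 12, 19, 26 — the last one ≤ 31 is the 26th.

2031-08-26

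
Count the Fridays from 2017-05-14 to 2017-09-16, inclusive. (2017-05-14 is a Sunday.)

2017-05-14 is a Sunday; the first Friday on or after it is 2017-05-19 (5 days later).
From 2017-05-19 to 2017-09-16: 12 + 30 + 31 + 31 + 16 = 120 days (rest of May, June, July, August, September).
120 ÷ 7 = 17 full weeks with remainder 1, so 17 more Fridays after the first → 18.

18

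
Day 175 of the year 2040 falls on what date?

Jan has 31 days (175 − 31 = 144 remain).
Feb has 29 days (144 − 29 = 115 remain).
Mar has 31 days (115 − 31 = 84 remain).
Apr has 30 days (84 − 30 = 54 remain).
May has 31 days (54 − 31 = 23 remain).
23 into Jun → Jun 23.

Jun 23, 2040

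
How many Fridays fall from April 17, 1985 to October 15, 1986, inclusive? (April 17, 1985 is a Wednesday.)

April 17, 1985 is a Wednesday; the first Friday on or after it is April 19, 1985 (2 days later).
From April 19, 1985 to October 15, 1986: 256 + 288 = 544 days (rest of 1985, to October 15, 1986 in 1986).
544 ÷ 7 = 77 full weeks with remainder 5, so 77 more Fridays after the first → 78.

78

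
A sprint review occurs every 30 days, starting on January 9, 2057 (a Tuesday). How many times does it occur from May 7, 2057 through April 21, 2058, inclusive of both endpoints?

Occurrences land 30·i days after January 9, 2057 for i = 0, 1, 2, …
May 7, 2057 is 118 days after the start; 118 ÷ 30 = 3 remainder 28; since the remainder is 28, round up to i = 4. First occurrence in the window: #5 on May 9, 2057 (4×30 = 120 days in).
April 21, 2058 is 467 days after the start; 467 ÷ 30 = 15 remainder 17. Last occurrence in the window: #16 on April 4, 2058.
Occurrences #5 through #16: 12 in total.

12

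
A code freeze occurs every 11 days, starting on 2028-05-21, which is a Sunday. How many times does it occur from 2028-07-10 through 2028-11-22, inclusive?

12

Occurrences land 11·i days after 2028-05-21 for i = 0, 1, 2, …
2028-07-10 is 50 days after the start; 50 ÷ 11 = 4 remainder 6; since the remainder is 6, round up to i = 5. First occurrence in the window: #6 on 2028-07-15 (5×11 = 55 days in).
2028-11-22 is 185 days after the start; 185 ÷ 11 = 16 remainder 9. Last occurrence in the window: #17 on 2028-11-13.
Occurrences #6 through #17: 12 in total.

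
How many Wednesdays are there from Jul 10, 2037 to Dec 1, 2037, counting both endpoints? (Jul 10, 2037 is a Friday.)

20

Jul 10, 2037 is a Friday; the first Wednesday on or after it is Jul 15, 2037 (5 days later).
From Jul 15, 2037 to Dec 1, 2037: 16 + 31 + 30 + 31 + 30 + 1 = 139 days (rest of Jul, Aug, Sep, Oct, Nov, Dec).
139 ÷ 7 = 19 full weeks with remainder 6, so 19 more Wednesdays after the first → 20.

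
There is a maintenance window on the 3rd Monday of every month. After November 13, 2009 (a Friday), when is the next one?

November 16, 2009

November 2009 starts on a Sunday; its first Monday is the 2nd, so the 3rd Monday is the 16th — November 16, 2009.
November 16, 2009 is after November 13, 2009, so that is the next one.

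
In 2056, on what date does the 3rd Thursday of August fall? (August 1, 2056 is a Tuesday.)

2056-08-17

August 2056 begins on a Tuesday, so the first Thursday is August 3 (2 days later).
The 3rd Thursday is 2 weeks later: 3 + 14 = 17.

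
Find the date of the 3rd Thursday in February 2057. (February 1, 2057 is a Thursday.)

February 15, 2057

February 2057 begins on a Thursday, so the first Thursday is February 1.
The 3rd Thursday is 2 weeks later: 1 + 14 = 15.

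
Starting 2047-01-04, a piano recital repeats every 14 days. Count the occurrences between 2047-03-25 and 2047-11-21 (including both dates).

17

Occurrences land 14·i days after 2047-01-04 for i = 0, 1, 2, …
2047-03-25 is 80 days after the start; 80 ÷ 14 = 5 remainder 10; since the remainder is 10, round up to i = 6. First occurrence in the window: #7 on 2047-03-29 (6×14 = 84 days in).
2047-11-21 is 321 days after the start; 321 ÷ 14 = 22 remainder 13. Last occurrence in the window: #23 on 2047-11-08.
Occurrences #7 through #23: 17 in total.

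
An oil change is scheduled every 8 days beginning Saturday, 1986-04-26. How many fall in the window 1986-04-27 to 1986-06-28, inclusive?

Occurrences land 8·i days after 1986-04-26 for i = 0, 1, 2, …
1986-04-27 is 1 day after the start; 1 ÷ 8 = 0 remainder 1; since the remainder is 1, round up to i = 1. First occurrence in the window: #2 on 1986-05-04 (1×8 = 8 days in).
1986-06-28 is 63 days after the start; 63 ÷ 8 = 7 remainder 7. Last occurrence in the window: #8 on 1986-06-21.
Occurrences #2 through #8: 7 in total.

7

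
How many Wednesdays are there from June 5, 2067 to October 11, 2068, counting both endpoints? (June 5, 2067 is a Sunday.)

June 5, 2067 is a Sunday; the first Wednesday on or after it is June 8, 2067 (3 days later).
From June 8, 2067 to October 11, 2068: 206 + 285 = 491 days (rest of 2067, to October 11, 2068 in 2068).
491 ÷ 7 = 70 full weeks with remainder 1, so 70 more Wednesdays after the first → 71.

71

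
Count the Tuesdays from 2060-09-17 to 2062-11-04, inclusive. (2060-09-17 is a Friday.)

111

2060-09-17 is a Friday; the first Tuesday on or after it is 2060-09-21 (4 days later).
From 2060-09-21 to 2062-11-04: 101 + 365 + 308 = 774 days (rest of 2060, 2061, to 2062-11-04 in 2062).
774 ÷ 7 = 110 full weeks with remainder 4, so 110 more Tuesdays after the first → 111.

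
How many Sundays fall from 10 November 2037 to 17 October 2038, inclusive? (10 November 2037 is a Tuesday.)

49

10 November 2037 is a Tuesday; the first Sunday on or after it is 15 November 2037 (5 days later).
From 15 November 2037 to 17 October 2038: 46 + 290 = 336 days (rest of 2037, to 17 October 2038 in 2038).
336 ÷ 7 = 48 full weeks with remainder 0, so 48 more Sundays after the first → 49.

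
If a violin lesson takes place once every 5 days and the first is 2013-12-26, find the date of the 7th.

2014-01-25

The 7th occurrence is 6 intervals after the first: 6 × 5 = 30 days after 2013-12-26.
December has 31 days — 5 days to the end of December leaves 25.
25 days into January → 2014-01-25.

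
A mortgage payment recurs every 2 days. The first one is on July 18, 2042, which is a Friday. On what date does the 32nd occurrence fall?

September 18, 2042

The 32nd occurrence is 31 intervals after the first: 31 × 2 = 62 days after July 18, 2042.
July has 31 days — 13 days to the end of July leaves 49.
August has 31 days (18 left).
18 days into September → September 18, 2042.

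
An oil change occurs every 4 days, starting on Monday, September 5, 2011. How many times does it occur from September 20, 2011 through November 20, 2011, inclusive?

Occurrences land 4·i days after September 5, 2011 for i = 0, 1, 2, …
September 20, 2011 is 15 days after the start; 15 ÷ 4 = 3 remainder 3; since the remainder is 3, round up to i = 4. First occurrence in the window: #5 on September 21, 2011 (4×4 = 16 days in).
November 20, 2011 is 76 days after the start; 76 ÷ 4 = 19 remainder 0. Last occurrence in the window: #20 on November 20, 2011.
Occurrences #5 through #20: 16 in total.

16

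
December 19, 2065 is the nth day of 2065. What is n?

Days in months before December: 31 + 28 + 31 + 30 + 31 + 30 + 31 + 31 + 30 + 31 + 30 = 334.
Plus 19 days into December → day 353.

353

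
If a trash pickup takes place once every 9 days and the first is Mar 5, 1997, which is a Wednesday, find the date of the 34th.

Dec 27, 1997

The 34th occurrence is 33 intervals after the first: 33 × 9 = 297 days after Mar 5, 1997.
Mar has 31 days — 26 days to the end of Mar leaves 271.
Apr has 30 days (241 left).
May has 31 days (210 left).
Jun has 30 days (180 left).
Jul has 31 days (149 left).
Aug has 31 days (118 left).
Sep has 30 days (88 left).
Oct has 31 days (57 left).
Nov has 30 days (27 left).
27 days into Dec → Dec 27, 1997.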